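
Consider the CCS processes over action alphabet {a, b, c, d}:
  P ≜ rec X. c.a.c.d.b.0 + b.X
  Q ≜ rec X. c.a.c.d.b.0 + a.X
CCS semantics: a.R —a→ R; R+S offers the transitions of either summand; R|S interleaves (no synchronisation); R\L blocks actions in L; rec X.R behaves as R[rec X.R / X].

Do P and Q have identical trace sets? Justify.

traces(P) ≠ traces(Q) — witness ⟨b⟩

Reachable graph of P (6 states):
  p0 = rec X. c.a.c.d.b.0 + b.X ⊢ -b-> p0, -c-> p1
  p1 = a.c.d.b.0 ⊢ -a-> p2
  p2 = c.d.b.0 ⊢ -c-> p3
  p3 = d.b.0 ⊢ -d-> p4
  p4 = b.0 ⊢ -b-> p5
  p5 = 0 ⊢ deadlocked
Reachable graph of Q (6 states):
  q0 = rec X. c.a.c.d.b.0 + a.X ⊢ -a-> q0, -c-> q1
  q1 = a.c.d.b.0 ⊢ -a-> q2
  q2 = c.d.b.0 ⊢ -c-> q3
  q3 = d.b.0 ⊢ -d-> q4
  q4 = b.0 ⊢ -b-> q5
  q5 = 0 ⊢ deadlocked
Run σ = ⟨b⟩ on P: start {p0}
  step 1 (b): {p0}
  P completes σ.
Run σ = ⟨b⟩ on Q: start {q0}
  step 1 (b): ∅  — Q cannot continue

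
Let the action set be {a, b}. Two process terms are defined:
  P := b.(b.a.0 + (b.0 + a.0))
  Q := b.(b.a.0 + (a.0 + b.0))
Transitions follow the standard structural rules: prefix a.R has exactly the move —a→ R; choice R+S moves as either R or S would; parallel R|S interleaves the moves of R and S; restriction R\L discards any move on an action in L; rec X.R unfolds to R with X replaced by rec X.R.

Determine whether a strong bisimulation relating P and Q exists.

P ~ Q

LTS(P): 4 reachable states
  m0 = b.(b.a.0 + (b.0 + a.0)) ⊢ ··b··> m1
  m1 = b.a.0 + (b.0 + a.0) ⊢ ··a··> m2, ··b··> m2, ··b··> m3
  m2 = 0 ⊢ ·
  m3 = a.0 ⊢ ··a··> m2
LTS(Q): 4 reachable states
  n0 = b.(b.a.0 + (a.0 + b.0)) ⊢ ··b··> n1
  n1 = b.a.0 + (a.0 + b.0) ⊢ ··a··> n2, ··b··> n2, ··b··> n3
  n2 = 0 ⊢ ·
  n3 = a.0 ⊢ ··a··> n2
Coarsest stable partition (strong bisimilarity classes):
  B0 = {m0, n0}
  B1 = {m1, n1}
  B2 = {m2, n2}
  B3 = {m3, n3}
m0 ∈ B0, n0 ∈ B0 → same block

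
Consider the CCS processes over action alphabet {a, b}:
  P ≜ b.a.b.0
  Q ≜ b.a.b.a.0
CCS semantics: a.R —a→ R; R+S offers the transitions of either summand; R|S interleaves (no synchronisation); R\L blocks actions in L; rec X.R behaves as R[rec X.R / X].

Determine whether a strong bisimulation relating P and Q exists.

Reachable graph of P (4 states):
  u0 = b.a.b.0 | —b→ u1
  u1 = a.b.0 | —a→ u2
  u2 = b.0 | —b→ u3
  u3 = 0 | ·
Reachable graph of Q (5 states):
  v0 = b.a.b.a.0 | —b→ v1
  v1 = a.b.a.0 | —a→ v2
  v2 = b.a.0 | —b→ v3
  v3 = a.0 | —a→ v4
  v4 = 0 | ·
Bisimilarity quotient blocks:
  B0 = {u0}
  B1 = {u1}
  B2 = {u2}
  B3 = {u3, v4}
  B4 = {v0}
  B5 = {v1}
  B6 = {v2}
  B7 = {v3}
u0 ∈ B0, v0 ∈ B4 → different blocks

not bisimilar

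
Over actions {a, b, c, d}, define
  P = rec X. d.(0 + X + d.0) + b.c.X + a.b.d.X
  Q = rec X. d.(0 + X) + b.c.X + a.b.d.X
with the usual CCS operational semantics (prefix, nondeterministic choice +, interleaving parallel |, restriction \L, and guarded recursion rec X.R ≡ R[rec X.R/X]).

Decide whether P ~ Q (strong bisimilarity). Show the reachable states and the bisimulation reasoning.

Reachable graph of P (6 states):
  u0 = rec X. d.(0 + X + d.0) + b.c.X + a.b.d.X :: --a--▸ u1, --b--▸ u2, --d--▸ u3
  u1 = b.d.(rec X. d.(0 + X + d.0) + b.c.X + a.b.d.X) :: --b--▸ u4
  u2 = c.(rec X. d.(0 + X + d.0) + b.c.X + a.b.d.X) :: --c--▸ u0
  u3 = 0 + (rec X. d.(0 + X + d.0) + b.c.X + a.b.d.X) + d.0 :: --a--▸ u1, --b--▸ u2, --d--▸ u3, --d--▸ u5
  u4 = d.(rec X. d.(0 + X + d.0) + b.c.X + a.b.d.X) :: --d--▸ u0
  u5 = 0 :: ∅
Reachable graph of Q (5 states):
  v0 = rec X. d.(0 + X) + b.c.X + a.b.d.X :: --a--▸ v1, --b--▸ v2, --d--▸ v3
  v1 = b.d.(rec X. d.(0 + X) + b.c.X + a.b.d.X) :: --b--▸ v4
  v2 = c.(rec X. d.(0 + X) + b.c.X + a.b.d.X) :: --c--▸ v0
  v3 = 0 + (rec X. d.(0 + X) + b.c.X + a.b.d.X) :: --a--▸ v1, --b--▸ v2, --d--▸ v3
  v4 = d.(rec X. d.(0 + X) + b.c.X + a.b.d.X) :: --d--▸ v0
Coarsest stable partition (strong bisimilarity classes):
  B0 = {u0}
  B1 = {u2}
  B2 = {u3}
  B3 = {u5}
  B4 = {u1}
  B5 = {u4}
  B6 = {v0, v3}
  B7 = {v1}
  B8 = {v4}
  B9 = {v2}
u0 ∈ B0, v0 ∈ B6 → different blocks

NO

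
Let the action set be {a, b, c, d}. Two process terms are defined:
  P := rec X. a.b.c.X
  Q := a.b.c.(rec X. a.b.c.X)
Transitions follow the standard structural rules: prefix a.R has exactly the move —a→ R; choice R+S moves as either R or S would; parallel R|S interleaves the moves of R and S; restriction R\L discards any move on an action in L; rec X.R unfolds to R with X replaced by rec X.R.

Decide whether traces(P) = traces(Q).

LTS(P): 3 reachable states
  m0 = rec X. a.b.c.X ⊢ —a→ m1
  m1 = b.c.(rec X. a.b.c.X) ⊢ —b→ m2
  m2 = c.(rec X. a.b.c.X) ⊢ —c→ m0
LTS(Q): 4 reachable states
  n0 = a.b.c.(rec X. a.b.c.X) ⊢ —a→ n1
  n1 = b.c.(rec X. a.b.c.X) ⊢ —b→ n2
  n2 = c.(rec X. a.b.c.X) ⊢ —c→ n3
  n3 = rec X. a.b.c.X ⊢ —a→ n1
Partition-refinement fixed point:
  B0 = {m0, n0, n3}
  B1 = {m1, n1}
  B2 = {m2, n2}
m0 ∈ B0, n0 ∈ B0 → same block
Bisimilar ⇒ trace-equivalent.

trace-equivalent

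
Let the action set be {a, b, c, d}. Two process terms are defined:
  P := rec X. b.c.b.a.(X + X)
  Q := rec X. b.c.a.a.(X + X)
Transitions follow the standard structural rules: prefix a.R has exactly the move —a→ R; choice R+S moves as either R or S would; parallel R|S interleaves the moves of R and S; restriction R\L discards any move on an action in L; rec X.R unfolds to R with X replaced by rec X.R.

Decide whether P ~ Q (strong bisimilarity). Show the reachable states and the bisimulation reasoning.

P ≁ Q

P's transition system — 5 states:
  p0 = rec X. b.c.b.a.(X + X) :: -b-> p1
  p1 = c.b.a.((rec X. b.c.b.a.(X + X)) + (rec X. b.c.b.a.(X + X))) :: -c-> p2
  p2 = b.a.((rec X. b.c.b.a.(X + X)) + (rec X. b.c.b.a.(X + X))) :: -b-> p3
  p3 = a.((rec X. b.c.b.a.(X + X)) + (rec X. b.c.b.a.(X + X))) :: -a-> p4
  p4 = (rec X. b.c.b.a.(X + X)) + (rec X. b.c.b.a.(X + X)) :: -b-> p1
Q's transition system — 5 states:
  q0 = rec X. b.c.a.a.(X + X) :: -b-> q1
  q1 = c.a.a.((rec X. b.c.a.a.(X + X)) + (rec X. b.c.a.a.(X + X))) :: -c-> q2
  q2 = a.a.((rec X. b.c.a.a.(X + X)) + (rec X. b.c.a.a.(X + X))) :: -a-> q3
  q3 = a.((rec X. b.c.a.a.(X + X)) + (rec X. b.c.a.a.(X + X))) :: -a-> q4
  q4 = (rec X. b.c.a.a.(X + X)) + (rec X. b.c.a.a.(X + X)) :: -b-> q1
Partition-refinement fixed point:
  B0 = {p0, p4}
  B1 = {p1}
  B2 = {p2}
  B3 = {p3}
  B4 = {q0, q4}
  B5 = {q1}
  B6 = {q2}
  B7 = {q3}
p0 ∈ B0, q0 ∈ B4 → different blocks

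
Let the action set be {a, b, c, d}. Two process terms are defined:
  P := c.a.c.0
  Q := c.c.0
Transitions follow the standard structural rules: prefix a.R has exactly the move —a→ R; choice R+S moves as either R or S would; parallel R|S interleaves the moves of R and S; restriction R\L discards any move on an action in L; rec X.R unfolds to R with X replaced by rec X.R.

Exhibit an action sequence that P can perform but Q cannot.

LTS(P): 4 reachable states
  p0 = c.a.c.0 :: —c→ p1
  p1 = a.c.0 :: —a→ p2
  p2 = c.0 :: —c→ p3
  p3 = 0 :: stopped
LTS(Q): 3 reachable states
  q0 = c.c.0 :: —c→ q1
  q1 = c.0 :: —c→ q2
  q2 = 0 :: stopped
Trace ⟨ca⟩ through P, begin at {p0}:
  step 1 (c): {p1}
  step 2 (a): {p2}
  ✓ P
Trace ⟨ca⟩ through Q, begin at {q0}:
  step 1 (c): {q1}
  step 2 (a): ∅  — Q cannot continue

ca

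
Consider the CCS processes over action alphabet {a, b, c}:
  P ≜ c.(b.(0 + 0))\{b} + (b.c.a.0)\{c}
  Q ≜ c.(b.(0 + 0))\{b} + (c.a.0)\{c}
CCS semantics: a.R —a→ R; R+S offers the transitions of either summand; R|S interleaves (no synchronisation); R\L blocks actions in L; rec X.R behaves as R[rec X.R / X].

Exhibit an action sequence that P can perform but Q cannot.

b

Reachable graph of P (3 states):
  p0 = c.(b.(0 + 0))\{b} + (b.c.a.0)\{c} :: —b→ p1, —c→ p2
  p1 = (c.a.0)\{c} :: ·
  p2 = (b.(0 + 0))\{b} :: ·
Reachable graph of Q (2 states):
  q0 = c.(b.(0 + 0))\{b} + (c.a.0)\{c} :: —c→ q1
  q1 = (b.(0 + 0))\{b} :: ·
Run σ = ⟨b⟩ on P: start {p0}
  [1] b ⇒ {p1}
  — P admits the full trace.
Run σ = ⟨b⟩ on Q: start {q0}
  [1] b ⇒ ∅ (Q stuck)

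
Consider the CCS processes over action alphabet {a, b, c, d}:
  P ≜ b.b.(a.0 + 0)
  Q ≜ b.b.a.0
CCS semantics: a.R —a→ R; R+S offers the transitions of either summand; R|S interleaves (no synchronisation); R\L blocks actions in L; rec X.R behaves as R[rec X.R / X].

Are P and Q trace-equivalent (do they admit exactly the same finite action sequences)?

traces(P) = traces(Q)

LTS(P): 4 reachable states
  u0 = b.b.(a.0 + 0) → =b=> u1
  u1 = b.(a.0 + 0) → =b=> u2
  u2 = a.0 + 0 → =a=> u3
  u3 = 0 → ∅
LTS(Q): 4 reachable states
  v0 = b.b.a.0 → =b=> v1
  v1 = b.a.0 → =b=> v2
  v2 = a.0 → =a=> v3
  v3 = 0 → ∅
Bisimilarity quotient blocks:
  B0 = {u0, v0}
  B1 = {u1, v1}
  B2 = {u2, v2}
  B3 = {u3, v3}
u0 ∈ B0, v0 ∈ B0 → same block
Bisimilar ⇒ trace-equivalent.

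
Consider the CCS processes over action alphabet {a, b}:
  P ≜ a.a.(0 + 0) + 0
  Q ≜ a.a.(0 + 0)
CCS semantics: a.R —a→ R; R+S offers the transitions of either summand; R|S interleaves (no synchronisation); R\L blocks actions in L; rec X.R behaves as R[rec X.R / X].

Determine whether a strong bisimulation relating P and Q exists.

YES

P's transition system — 3 states:
  s0 = a.a.(0 + 0) + 0 has moves —a→ s1
  s1 = a.(0 + 0) has moves —a→ s2
  s2 = 0 + 0 has moves stopped
Q's transition system — 3 states:
  t0 = a.a.(0 + 0) has moves —a→ t1
  t1 = a.(0 + 0) has moves —a→ t2
  t2 = 0 + 0 has moves stopped
Coarsest stable partition (strong bisimilarity classes):
  B0 = {s0, t0}
  B1 = {s1, t1}
  B2 = {s2, t2}
s0 ∈ B0, t0 ∈ B0 → same block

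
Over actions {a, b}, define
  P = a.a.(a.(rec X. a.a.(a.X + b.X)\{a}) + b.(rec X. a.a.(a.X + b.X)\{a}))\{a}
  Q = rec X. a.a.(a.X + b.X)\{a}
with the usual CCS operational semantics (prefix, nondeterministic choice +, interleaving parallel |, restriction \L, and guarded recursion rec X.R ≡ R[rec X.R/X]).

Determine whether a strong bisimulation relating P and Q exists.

Reachable graph of P (4 states):
  u0 = a.a.(a.(rec X. a.a.(a.X + b.X)\{a}) + b.(rec X. a.a.(a.X + b.X)\{a}))\{a} ⊢ ··a··> u1
  u1 = a.(a.(rec X. a.a.(a.X + b.X)\{a}) + b.(rec X. a.a.(a.X + b.X)\{a}))\{a} ⊢ ··a··> u2
  u2 = (a.(rec X. a.a.(a.X + b.X)\{a}) + b.(rec X. a.a.(a.X + b.X)\{a}))\{a} ⊢ ··b··> u3
  u3 = (rec X. a.a.(a.X + b.X)\{a})\{a} ⊢ (no moves)
Reachable graph of Q (4 states):
  v0 = rec X. a.a.(a.X + b.X)\{a} ⊢ ··a··> v1
  v1 = a.(a.(rec X. a.a.(a.X + b.X)\{a}) + b.(rec X. a.a.(a.X + b.X)\{a}))\{a} ⊢ ··a··> v2
  v2 = (a.(rec X. a.a.(a.X + b.X)\{a}) + b.(rec X. a.a.(a.X + b.X)\{a}))\{a} ⊢ ··b··> v3
  v3 = (rec X. a.a.(a.X + b.X)\{a})\{a} ⊢ (no moves)
Bisimilarity quotient blocks:
  B0 = {u0, v0}
  B1 = {u1, v1}
  B2 = {u2, v2}
  B3 = {u3, v3}
u0 ∈ B0, v0 ∈ B0 → same block

YES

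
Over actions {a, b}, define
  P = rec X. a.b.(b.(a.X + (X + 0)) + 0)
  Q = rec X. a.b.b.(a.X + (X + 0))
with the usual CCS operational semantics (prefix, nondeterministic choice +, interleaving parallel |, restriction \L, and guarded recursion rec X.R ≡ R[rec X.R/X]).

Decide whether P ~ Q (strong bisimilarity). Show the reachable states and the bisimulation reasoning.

YES

Reachable graph of P (4 states):
  p0 = rec X. a.b.(b.(a.X + (X + 0)) + 0) | --a--▸ p1
  p1 = b.(b.(a.(rec X. a.b.(b.(a.X + (X + 0)) + 0)) + ((rec X. a.b.(b.(a.X + (X + 0)) + 0)) + 0)) + 0) | --b--▸ p2
  p2 = b.(a.(rec X. a.b.(b.(a.X + (X + 0)) + 0)) + ((rec X. a.b.(b.(a.X + (X + 0)) + 0)) + 0)) + 0 | --b--▸ p3
  p3 = a.(rec X. a.b.(b.(a.X + (X + 0)) + 0)) + ((rec X. a.b.(b.(a.X + (X + 0)) + 0)) + 0) | --a--▸ p0, --a--▸ p1
Reachable graph of Q (4 states):
  q0 = rec X. a.b.b.(a.X + (X + 0)) | --a--▸ q1
  q1 = b.b.(a.(rec X. a.b.b.(a.X + (X + 0))) + ((rec X. a.b.b.(a.X + (X + 0))) + 0)) | --b--▸ q2
  q2 = b.(a.(rec X. a.b.b.(a.X + (X + 0))) + ((rec X. a.b.b.(a.X + (X + 0))) + 0)) | --b--▸ q3
  q3 = a.(rec X. a.b.b.(a.X + (X + 0))) + ((rec X. a.b.b.(a.X + (X + 0))) + 0) | --a--▸ q0, --a--▸ q1
Bisimilarity quotient blocks:
  B0 = {p0, q0}
  B1 = {p1, q1}
  B2 = {p2, q2}
  B3 = {p3, q3}
p0 ∈ B0, q0 ∈ B0 → same block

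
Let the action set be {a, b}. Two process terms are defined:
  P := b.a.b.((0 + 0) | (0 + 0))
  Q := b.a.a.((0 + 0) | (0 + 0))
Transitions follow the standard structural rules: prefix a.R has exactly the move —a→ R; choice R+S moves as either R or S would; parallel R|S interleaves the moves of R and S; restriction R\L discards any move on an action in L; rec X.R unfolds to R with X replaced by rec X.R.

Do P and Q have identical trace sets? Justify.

trace-distinct — witness ⟨bab⟩

Reachable graph of P (4 states):
  m0 = b.a.b.((0 + 0) | (0 + 0)) :: =b=> m1
  m1 = a.b.((0 + 0) | (0 + 0)) :: =a=> m2
  m2 = b.((0 + 0) | (0 + 0)) :: =b=> m3
  m3 = (0 + 0) | (0 + 0) :: (no moves)
Reachable graph of Q (4 states):
  n0 = b.a.a.((0 + 0) | (0 + 0)) :: =b=> n1
  n1 = a.a.((0 + 0) | (0 + 0)) :: =a=> n2
  n2 = a.((0 + 0) | (0 + 0)) :: =a=> n3
  n3 = (0 + 0) | (0 + 0) :: (no moves)
Executing bab from P (initial set {m0}):
  after b @ step 1: {m1}
  after a @ step 2: {m2}
  after b @ step 3: {m3}
  ✓ P
Executing bab from Q (initial set {n0}):
  after b @ step 1: {n1}
  after a @ step 2: {n2}
  after b @ step 3: ∅ (Q stuck)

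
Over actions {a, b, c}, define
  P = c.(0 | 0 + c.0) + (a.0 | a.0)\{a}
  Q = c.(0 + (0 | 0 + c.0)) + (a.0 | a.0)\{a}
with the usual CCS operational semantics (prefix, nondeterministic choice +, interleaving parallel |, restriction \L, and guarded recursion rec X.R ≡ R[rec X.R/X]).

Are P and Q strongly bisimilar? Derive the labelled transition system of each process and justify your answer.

Reachable graph of P (3 states):
  m0 = c.(0 | 0 + c.0) + (a.0 | a.0)\{a} :: ··c··> m1
  m1 = 0 | 0 + c.0 :: ··c··> m2
  m2 = 0 :: stopped
Reachable graph of Q (3 states):
  n0 = c.(0 + (0 | 0 + c.0)) + (a.0 | a.0)\{a} :: ··c··> n1
  n1 = 0 + (0 | 0 + c.0) :: ··c··> n2
  n2 = 0 :: stopped
Coarsest stable partition (strong bisimilarity classes):
  B0 = {m0, n0}
  B1 = {m1, n1}
  B2 = {m2, n2}
m0 ∈ B0, n0 ∈ B0 → same block

YES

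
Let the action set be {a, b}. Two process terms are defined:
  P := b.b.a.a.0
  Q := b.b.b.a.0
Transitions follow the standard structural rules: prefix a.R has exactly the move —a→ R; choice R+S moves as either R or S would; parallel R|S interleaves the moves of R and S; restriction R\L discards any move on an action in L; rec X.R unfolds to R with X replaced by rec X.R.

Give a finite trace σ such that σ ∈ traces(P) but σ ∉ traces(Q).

bba

LTS(P): 5 reachable states
  p0 = b.b.a.a.0 → —b→ p1
  p1 = b.a.a.0 → —b→ p2
  p2 = a.a.0 → —a→ p3
  p3 = a.0 → —a→ p4
  p4 = 0 → ·
LTS(Q): 5 reachable states
  q0 = b.b.b.a.0 → —b→ q1
  q1 = b.b.a.0 → —b→ q2
  q2 = b.a.0 → —b→ q3
  q3 = a.0 → —a→ q4
  q4 = 0 → ·
Executing bba from P (initial set {p0}):
  [1] b ⇒ {p1}
  [2] b ⇒ {p2}
  [3] a ⇒ {p3}
  — P admits the full trace.
Executing bba from Q (initial set {q0}):
  [1] b ⇒ {q1}
  [2] b ⇒ {q2}
  [3] a ⇒ ∅  — Q cannot continue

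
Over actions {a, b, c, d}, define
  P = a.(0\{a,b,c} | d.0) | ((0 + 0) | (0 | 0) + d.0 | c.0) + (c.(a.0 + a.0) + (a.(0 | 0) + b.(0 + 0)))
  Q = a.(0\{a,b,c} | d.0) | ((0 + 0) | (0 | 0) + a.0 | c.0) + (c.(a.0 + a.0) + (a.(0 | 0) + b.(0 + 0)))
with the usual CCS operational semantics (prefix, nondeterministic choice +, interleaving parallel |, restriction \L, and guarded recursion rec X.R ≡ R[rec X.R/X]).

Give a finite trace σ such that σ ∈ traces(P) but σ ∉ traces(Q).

d

P's transition system — 16 states:
  m0 = a.(0\{a,b,c} | d.0) | ((0 + 0) | (0 | 0) + d.0 | c.0) + (c.(a.0 + a.0) + (a.(0 | 0) + b.(0 + 0))) | -a-> m1, -a-> m2, -b-> m3, -c-> m4, -c-> m5, -d-> m6
  m1 = 0 | 0 | stopped
  m2 = 0\{a,b,c} | d.0 | ((0 + 0) | (0 | 0) + d.0 | c.0) | -c-> m7, -d-> m8, -d-> m9
  m3 = 0 + 0 | stopped
  m4 = a.(0\{a,b,c} | d.0) | (d.0 | 0) | -a-> m7, -d-> m10
  m5 = a.0 + a.0 | -a-> m11
  m6 = a.(0\{a,b,c} | d.0) | (0 | c.0) | -a-> m9, -c-> m10
  m7 = 0\{a,b,c} | d.0 | (d.0 | 0) | -d-> m12, -d-> m13
  m8 = 0\{a,b,c} | 0 | ((0 + 0) | (0 | 0) + d.0 | c.0) | -c-> m12, -d-> m14
  m9 = 0\{a,b,c} | d.0 | (0 | c.0) | -c-> m13, -d-> m14
  m10 = a.(0\{a,b,c} | d.0) | (0 | 0) | -a-> m13
  m11 = 0 | stopped
  m12 = 0\{a,b,c} | 0 | (d.0 | 0) | -d-> m15
  m13 = 0\{a,b,c} | d.0 | (0 | 0) | -d-> m15
  m14 = 0\{a,b,c} | 0 | (0 | c.0) | -c-> m15
  m15 = 0\{a,b,c} | 0 | (0 | 0) | stopped
Q's transition system — 16 states:
  n0 = a.(0\{a,b,c} | d.0) | ((0 + 0) | (0 | 0) + a.0 | c.0) + (c.(a.0 + a.0) + (a.(0 | 0) + b.(0 + 0))) | -a-> n1, -a-> n2, -a-> n3, -b-> n4, -c-> n5, -c-> n6
  n1 = 0 | 0 | stopped
  n2 = 0\{a,b,c} | d.0 | ((0 + 0) | (0 | 0) + a.0 | c.0) | -a-> n7, -c-> n8, -d-> n9
  n3 = a.(0\{a,b,c} | d.0) | (0 | c.0) | -a-> n7, -c-> n10
  n4 = 0 + 0 | stopped
  n5 = a.(0\{a,b,c} | d.0) | (a.0 | 0) | -a-> n10, -a-> n8
  n6 = a.0 + a.0 | -a-> n11
  n7 = 0\{a,b,c} | d.0 | (0 | c.0) | -c-> n12, -d-> n13
  n8 = 0\{a,b,c} | d.0 | (a.0 | 0) | -a-> n12, -d-> n14
  n9 = 0\{a,b,c} | 0 | ((0 + 0) | (0 | 0) + a.0 | c.0) | -a-> n13, -c-> n14
  n10 = a.(0\{a,b,c} | d.0) | (0 | 0) | -a-> n12
  n11 = 0 | stopped
  n12 = 0\{a,b,c} | d.0 | (0 | 0) | -d-> n15
  n13 = 0\{a,b,c} | 0 | (0 | c.0) | -c-> n15
  n14 = 0\{a,b,c} | 0 | (a.0 | 0) | -a-> n15
  n15 = 0\{a,b,c} | 0 | (0 | 0) | stopped
Run σ = ⟨d⟩ on P: start {m0}
  [1] d ⇒ {m6}
  — P admits the full trace.
Run σ = ⟨d⟩ on Q: start {n0}
  [1] d ⇒ ∅  — Q cannot continue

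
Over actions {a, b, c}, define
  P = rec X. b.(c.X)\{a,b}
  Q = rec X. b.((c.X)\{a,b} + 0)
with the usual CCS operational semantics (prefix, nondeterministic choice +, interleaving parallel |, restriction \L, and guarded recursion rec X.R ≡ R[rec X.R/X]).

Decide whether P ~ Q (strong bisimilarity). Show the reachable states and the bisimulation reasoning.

bisimilar

Reachable graph of P (3 states):
  u0 = rec X. b.(c.X)\{a,b} → —b→ u1
  u1 = (c.(rec X. b.(c.X)\{a,b}))\{a,b} → —c→ u2
  u2 = (rec X. b.(c.X)\{a,b})\{a,b} → deadlocked
Reachable graph of Q (3 states):
  v0 = rec X. b.((c.X)\{a,b} + 0) → —b→ v1
  v1 = (c.(rec X. b.((c.X)\{a,b} + 0)))\{a,b} + 0 → —c→ v2
  v2 = (rec X. b.((c.X)\{a,b} + 0))\{a,b} → deadlocked
Coarsest stable partition (strong bisimilarity classes):
  B0 = {u0, v0}
  B1 = {u1, v1}
  B2 = {u2, v2}
u0 ∈ B0, v0 ∈ B0 → same block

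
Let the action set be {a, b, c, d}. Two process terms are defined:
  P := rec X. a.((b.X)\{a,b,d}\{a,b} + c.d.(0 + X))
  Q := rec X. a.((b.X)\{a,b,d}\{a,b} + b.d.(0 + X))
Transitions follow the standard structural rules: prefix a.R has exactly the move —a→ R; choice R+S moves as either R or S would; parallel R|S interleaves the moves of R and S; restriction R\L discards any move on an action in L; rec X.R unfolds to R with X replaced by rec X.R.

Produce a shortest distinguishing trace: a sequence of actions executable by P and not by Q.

P's transition system — 4 states:
  p0 = rec X. a.((b.X)\{a,b,d}\{a,b} + c.d.(0 + X)) ⊢ —a→ p1
  p1 = (b.(rec X. a.((b.X)\{a,b,d}\{a,b} + c.d.(0 + X))))\{a,b,d}\{a,b} + c.d.(0 + (rec X. a.((b.X)\{a,b,d}\{a,b} + c.d.(0 + X)))) ⊢ —c→ p2
  p2 = d.(0 + (rec X. a.((b.X)\{a,b,d}\{a,b} + c.d.(0 + X)))) ⊢ —d→ p3
  p3 = 0 + (rec X. a.((b.X)\{a,b,d}\{a,b} + c.d.(0 + X))) ⊢ —a→ p1
Q's transition system — 4 states:
  q0 = rec X. a.((b.X)\{a,b,d}\{a,b} + b.d.(0 + X)) ⊢ —a→ q1
  q1 = (b.(rec X. a.((b.X)\{a,b,d}\{a,b} + b.d.(0 + X))))\{a,b,d}\{a,b} + b.d.(0 + (rec X. a.((b.X)\{a,b,d}\{a,b} + b.d.(0 + X)))) ⊢ —b→ q2
  q2 = d.(0 + (rec X. a.((b.X)\{a,b,d}\{a,b} + b.d.(0 + X)))) ⊢ —d→ q3
  q3 = 0 + (rec X. a.((b.X)\{a,b,d}\{a,b} + b.d.(0 + X))) ⊢ —a→ q1
Run σ = ⟨ac⟩ on P: start {p0}
  after a @ step 1: {p1}
  after c @ step 2: {p2}
  — P admits the full trace.
Run σ = ⟨ac⟩ on Q: start {q0}
  after a @ step 1: {q1}
  after c @ step 2: no successor for Q

ac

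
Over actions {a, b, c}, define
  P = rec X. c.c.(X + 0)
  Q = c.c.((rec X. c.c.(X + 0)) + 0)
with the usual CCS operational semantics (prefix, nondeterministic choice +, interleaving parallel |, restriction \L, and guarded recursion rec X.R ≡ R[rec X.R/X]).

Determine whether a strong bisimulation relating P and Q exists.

YES

P's transition system — 3 states:
  p0 = rec X. c.c.(X + 0) ⊢ -c-> p1
  p1 = c.((rec X. c.c.(X + 0)) + 0) ⊢ -c-> p2
  p2 = (rec X. c.c.(X + 0)) + 0 ⊢ -c-> p1
Q's transition system — 3 states:
  q0 = c.c.((rec X. c.c.(X + 0)) + 0) ⊢ -c-> q1
  q1 = c.((rec X. c.c.(X + 0)) + 0) ⊢ -c-> q2
  q2 = (rec X. c.c.(X + 0)) + 0 ⊢ -c-> q1
Coarsest stable partition (strong bisimilarity classes):
  B0 = {p0, p1, p2, q0, q1, q2}
p0 ∈ B0, q0 ∈ B0 → same block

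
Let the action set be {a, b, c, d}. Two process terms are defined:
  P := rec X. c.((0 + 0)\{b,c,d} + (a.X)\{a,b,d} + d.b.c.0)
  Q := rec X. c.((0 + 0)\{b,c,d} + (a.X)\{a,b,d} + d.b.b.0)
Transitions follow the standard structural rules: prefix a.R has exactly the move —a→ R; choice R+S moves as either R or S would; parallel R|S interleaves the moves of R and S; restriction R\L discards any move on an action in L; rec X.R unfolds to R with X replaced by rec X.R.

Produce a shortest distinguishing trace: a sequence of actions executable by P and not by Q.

cdbc

P's transition system — 5 states:
  u0 = rec X. c.((0 + 0)\{b,c,d} + (a.X)\{a,b,d} + d.b.c.0) :: —c→ u1
  u1 = (0 + 0)\{b,c,d} + (a.(rec X. c.((0 + 0)\{b,c,d} + (a.X)\{a,b,d} + d.b.c.0)))\{a,b,d} + d.b.c.0 :: —d→ u2
  u2 = b.c.0 :: —b→ u3
  u3 = c.0 :: —c→ u4
  u4 = 0 :: stopped
Q's transition system — 5 states:
  v0 = rec X. c.((0 + 0)\{b,c,d} + (a.X)\{a,b,d} + d.b.b.0) :: —c→ v1
  v1 = (0 + 0)\{b,c,d} + (a.(rec X. c.((0 + 0)\{b,c,d} + (a.X)\{a,b,d} + d.b.b.0)))\{a,b,d} + d.b.b.0 :: —d→ v2
  v2 = b.b.0 :: —b→ v3
  v3 = b.0 :: —b→ v4
  v4 = 0 :: stopped
Trace ⟨cdbc⟩ through P, begin at {u0}:
  [1] c ⇒ {u1}
  [2] d ⇒ {u2}
  [3] b ⇒ {u3}
  [4] c ⇒ {u4}
  P completes σ.
Trace ⟨cdbc⟩ through Q, begin at {v0}:
  [1] c ⇒ {v1}
  [2] d ⇒ {v2}
  [3] b ⇒ {v3}
  [4] c ⇒ no successor for Q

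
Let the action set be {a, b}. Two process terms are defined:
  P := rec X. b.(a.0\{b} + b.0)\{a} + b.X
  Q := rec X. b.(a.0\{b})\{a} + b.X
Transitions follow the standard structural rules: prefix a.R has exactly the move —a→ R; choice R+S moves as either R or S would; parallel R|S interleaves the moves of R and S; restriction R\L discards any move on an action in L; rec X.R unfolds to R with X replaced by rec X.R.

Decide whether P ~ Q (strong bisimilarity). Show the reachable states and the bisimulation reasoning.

NO

LTS(P): 3 reachable states
  p0 = rec X. b.(a.0\{b} + b.0)\{a} + b.X | -b-> p0, -b-> p1
  p1 = (a.0\{b} + b.0)\{a} | -b-> p2
  p2 = 0\{a} | stopped
LTS(Q): 2 reachable states
  q0 = rec X. b.(a.0\{b})\{a} + b.X | -b-> q0, -b-> q1
  q1 = (a.0\{b})\{a} | stopped
Coarsest stable partition (strong bisimilarity classes):
  B0 = {p0}
  B1 = {p1}
  B2 = {p2, q1}
  B3 = {q0}
p0 ∈ B0, q0 ∈ B3 → different blocks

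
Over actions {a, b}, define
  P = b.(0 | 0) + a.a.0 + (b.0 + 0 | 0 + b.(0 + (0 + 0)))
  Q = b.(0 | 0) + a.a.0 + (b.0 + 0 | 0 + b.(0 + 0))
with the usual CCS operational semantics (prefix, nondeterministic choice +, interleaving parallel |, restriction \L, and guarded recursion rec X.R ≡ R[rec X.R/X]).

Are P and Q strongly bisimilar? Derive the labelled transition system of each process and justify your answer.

P ~ Q

LTS(P): 5 reachable states
  p0 = b.(0 | 0) + a.a.0 + (b.0 + 0 | 0 + b.(0 + (0 + 0))) :: =a=> p1, =b=> p2, =b=> p3, =b=> p4
  p1 = a.0 :: =a=> p2
  p2 = 0 :: ·
  p3 = 0 + (0 + 0) :: ·
  p4 = 0 | 0 :: ·
LTS(Q): 5 reachable states
  q0 = b.(0 | 0) + a.a.0 + (b.0 + 0 | 0 + b.(0 + 0)) :: =a=> q1, =b=> q2, =b=> q3, =b=> q4
  q1 = a.0 :: =a=> q2
  q2 = 0 :: ·
  q3 = 0 + 0 :: ·
  q4 = 0 | 0 :: ·
Bisimilarity quotient blocks:
  B0 = {p0, q0}
  B1 = {p2, p3, p4, q2, q3, q4}
  B2 = {p1, q1}
p0 ∈ B0, q0 ∈ B0 → same block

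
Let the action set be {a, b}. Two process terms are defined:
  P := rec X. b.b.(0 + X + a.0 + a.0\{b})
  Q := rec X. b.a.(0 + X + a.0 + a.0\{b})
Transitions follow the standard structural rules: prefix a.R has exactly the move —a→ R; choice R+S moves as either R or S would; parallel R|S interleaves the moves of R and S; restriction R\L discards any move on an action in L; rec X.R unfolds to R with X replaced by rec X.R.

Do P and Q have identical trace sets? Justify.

P's transition system — 5 states:
  s0 = rec X. b.b.(0 + X + a.0 + a.0\{b}) → =b=> s1
  s1 = b.(0 + (rec X. b.b.(0 + X + a.0 + a.0\{b})) + a.0 + a.0\{b}) → =b=> s2
  s2 = 0 + (rec X. b.b.(0 + X + a.0 + a.0\{b})) + a.0 + a.0\{b} → =a=> s3, =a=> s4, =b=> s1
  s3 = 0 → ∅
  s4 = 0\{b} → ∅
Q's transition system — 5 states:
  t0 = rec X. b.a.(0 + X + a.0 + a.0\{b}) → =b=> t1
  t1 = a.(0 + (rec X. b.a.(0 + X + a.0 + a.0\{b})) + a.0 + a.0\{b}) → =a=> t2
  t2 = 0 + (rec X. b.a.(0 + X + a.0 + a.0\{b})) + a.0 + a.0\{b} → =a=> t3, =a=> t4, =b=> t1
  t3 = 0 → ∅
  t4 = 0\{b} → ∅
Executing bb from P (initial set {s0}):
  [1] b ⇒ {s1}
  [2] b ⇒ {s2}
  ✓ P
Executing bb from Q (initial set {t0}):
  [1] b ⇒ {t1}
  [2] b ⇒ ∅  — Q cannot continue

trace-distinct — witness ⟨bb⟩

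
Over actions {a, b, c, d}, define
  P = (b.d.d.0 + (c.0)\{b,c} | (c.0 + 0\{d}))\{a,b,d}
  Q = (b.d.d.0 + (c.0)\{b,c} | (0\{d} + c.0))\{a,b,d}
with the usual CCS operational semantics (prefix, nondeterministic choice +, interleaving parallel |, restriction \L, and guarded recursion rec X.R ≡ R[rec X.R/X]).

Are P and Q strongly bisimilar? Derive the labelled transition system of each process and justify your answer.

P's transition system — 2 states:
  m0 = (b.d.d.0 + (c.0)\{b,c} | (c.0 + 0\{d}))\{a,b,d} :: ··c··> m1
  m1 = ((c.0)\{b,c} | 0)\{a,b,d} :: deadlocked
Q's transition system — 2 states:
  n0 = (b.d.d.0 + (c.0)\{b,c} | (0\{d} + c.0))\{a,b,d} :: ··c··> n1
  n1 = ((c.0)\{b,c} | 0)\{a,b,d} :: deadlocked
Bisimilarity quotient blocks:
  B0 = {m0, n0}
  B1 = {m1, n1}
m0 ∈ B0, n0 ∈ B0 → same block

YES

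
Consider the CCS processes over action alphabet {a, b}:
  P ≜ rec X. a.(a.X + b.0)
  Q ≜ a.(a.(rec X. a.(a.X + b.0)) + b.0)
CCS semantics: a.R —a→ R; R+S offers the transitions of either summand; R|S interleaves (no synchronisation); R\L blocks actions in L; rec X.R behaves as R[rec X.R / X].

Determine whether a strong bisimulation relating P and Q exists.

bisimilar

LTS(P): 3 reachable states
  p0 = rec X. a.(a.X + b.0) | ··a··> p1
  p1 = a.(rec X. a.(a.X + b.0)) + b.0 | ··a··> p0, ··b··> p2
  p2 = 0 | ∅
LTS(Q): 4 reachable states
  q0 = a.(a.(rec X. a.(a.X + b.0)) + b.0) | ··a··> q1
  q1 = a.(rec X. a.(a.X + b.0)) + b.0 | ··a··> q2, ··b··> q3
  q2 = rec X. a.(a.X + b.0) | ··a··> q1
  q3 = 0 | ∅
Coarsest stable partition (strong bisimilarity classes):
  B0 = {p0, q0, q2}
  B1 = {p1, q1}
  B2 = {p2, q3}
p0 ∈ B0, q0 ∈ B0 → same block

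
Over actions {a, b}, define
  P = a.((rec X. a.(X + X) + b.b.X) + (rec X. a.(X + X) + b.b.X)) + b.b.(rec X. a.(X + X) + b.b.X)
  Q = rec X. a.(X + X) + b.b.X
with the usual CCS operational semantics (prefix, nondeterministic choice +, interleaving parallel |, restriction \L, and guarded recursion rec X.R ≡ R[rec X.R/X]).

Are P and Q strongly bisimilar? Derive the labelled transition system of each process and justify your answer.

bisimilar

Reachable graph of P (4 states):
  s0 = a.((rec X. a.(X + X) + b.b.X) + (rec X. a.(X + X) + b.b.X)) + b.b.(rec X. a.(X + X) + b.b.X) → —a→ s1, —b→ s2
  s1 = (rec X. a.(X + X) + b.b.X) + (rec X. a.(X + X) + b.b.X) → —a→ s1, —b→ s2
  s2 = b.(rec X. a.(X + X) + b.b.X) → —b→ s3
  s3 = rec X. a.(X + X) + b.b.X → —a→ s1, —b→ s2
Reachable graph of Q (3 states):
  t0 = rec X. a.(X + X) + b.b.X → —a→ t1, —b→ t2
  t1 = (rec X. a.(X + X) + b.b.X) + (rec X. a.(X + X) + b.b.X) → —a→ t1, —b→ t2
  t2 = b.(rec X. a.(X + X) + b.b.X) → —b→ t0
Coarsest stable partition (strong bisimilarity classes):
  B0 = {s0, s1, s3, t0, t1}
  B1 = {s2, t2}
s0 ∈ B0, t0 ∈ B0 → same block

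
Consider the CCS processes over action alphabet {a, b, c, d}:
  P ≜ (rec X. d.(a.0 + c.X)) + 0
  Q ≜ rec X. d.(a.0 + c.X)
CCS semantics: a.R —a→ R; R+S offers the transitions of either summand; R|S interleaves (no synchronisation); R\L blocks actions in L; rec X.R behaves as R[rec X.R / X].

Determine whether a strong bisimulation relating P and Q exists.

LTS(P): 4 reachable states
  s0 = (rec X. d.(a.0 + c.X)) + 0 ⊢ —d→ s1
  s1 = a.0 + c.(rec X. d.(a.0 + c.X)) ⊢ —a→ s2, —c→ s3
  s2 = 0 ⊢ deadlocked
  s3 = rec X. d.(a.0 + c.X) ⊢ —d→ s1
LTS(Q): 3 reachable states
  t0 = rec X. d.(a.0 + c.X) ⊢ —d→ t1
  t1 = a.0 + c.(rec X. d.(a.0 + c.X)) ⊢ —a→ t2, —c→ t0
  t2 = 0 ⊢ deadlocked
Coarsest stable partition (strong bisimilarity classes):
  B0 = {s0, s3, t0}
  B1 = {s1, t1}
  B2 = {s2, t2}
s0 ∈ B0, t0 ∈ B0 → same block

P ~ Q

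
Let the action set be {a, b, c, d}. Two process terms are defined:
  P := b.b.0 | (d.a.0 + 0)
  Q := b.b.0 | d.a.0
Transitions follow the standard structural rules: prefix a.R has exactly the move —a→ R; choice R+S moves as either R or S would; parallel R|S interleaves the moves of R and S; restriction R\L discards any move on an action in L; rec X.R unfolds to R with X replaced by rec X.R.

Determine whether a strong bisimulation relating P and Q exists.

P's transition system — 9 states:
  u0 = b.b.0 | (d.a.0 + 0) :: —b→ u1, —d→ u2
  u1 = b.0 | (d.a.0 + 0) :: —b→ u3, —d→ u4
  u2 = b.b.0 | a.0 :: —a→ u5, —b→ u4
  u3 = 0 | (d.a.0 + 0) :: —d→ u6
  u4 = b.0 | a.0 :: —a→ u7, —b→ u6
  u5 = b.b.0 | 0 :: —b→ u7
  u6 = 0 | a.0 :: —a→ u8
  u7 = b.0 | 0 :: —b→ u8
  u8 = 0 | 0 :: deadlocked
Q's transition system — 9 states:
  v0 = b.b.0 | d.a.0 :: —b→ v1, —d→ v2
  v1 = b.0 | d.a.0 :: —b→ v3, —d→ v4
  v2 = b.b.0 | a.0 :: —a→ v5, —b→ v4
  v3 = 0 | d.a.0 :: —d→ v6
  v4 = b.0 | a.0 :: —a→ v7, —b→ v6
  v5 = b.b.0 | 0 :: —b→ v7
  v6 = 0 | a.0 :: —a→ v8
  v7 = b.0 | 0 :: —b→ v8
  v8 = 0 | 0 :: deadlocked
Coarsest stable partition (strong bisimilarity classes):
  B0 = {u0, v0}
  B1 = {u2, v2}
  B2 = {u5, v5}
  B3 = {u7, v7}
  B4 = {u8, v8}
  B5 = {u4, v4}
  B6 = {u6, v6}
  B7 = {u1, v1}
  B8 = {u3, v3}
u0 ∈ B0, v0 ∈ B0 → same block

bisimilar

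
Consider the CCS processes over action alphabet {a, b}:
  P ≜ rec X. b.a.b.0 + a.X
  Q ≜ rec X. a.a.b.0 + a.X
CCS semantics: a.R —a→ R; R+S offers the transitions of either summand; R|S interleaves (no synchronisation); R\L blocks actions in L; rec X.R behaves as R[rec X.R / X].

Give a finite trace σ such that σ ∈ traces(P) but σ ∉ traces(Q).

b

Reachable graph of P (4 states):
  u0 = rec X. b.a.b.0 + a.X :: —a→ u0, —b→ u1
  u1 = a.b.0 :: —a→ u2
  u2 = b.0 :: —b→ u3
  u3 = 0 :: stopped
Reachable graph of Q (4 states):
  v0 = rec X. a.a.b.0 + a.X :: —a→ v0, —a→ v1
  v1 = a.b.0 :: —a→ v2
  v2 = b.0 :: —b→ v3
  v3 = 0 :: stopped
Trace ⟨b⟩ through P, begin at {u0}:
  after b @ step 1: {u1}
  P completes σ.
Trace ⟨b⟩ through Q, begin at {v0}:
  after b @ step 1: no successor for Q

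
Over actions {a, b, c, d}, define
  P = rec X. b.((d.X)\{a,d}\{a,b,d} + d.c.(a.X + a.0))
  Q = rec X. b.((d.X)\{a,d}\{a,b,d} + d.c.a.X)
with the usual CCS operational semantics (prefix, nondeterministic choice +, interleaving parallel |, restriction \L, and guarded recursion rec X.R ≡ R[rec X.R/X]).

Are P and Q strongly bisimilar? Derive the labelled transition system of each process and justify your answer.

NO

Reachable graph of P (5 states):
  m0 = rec X. b.((d.X)\{a,d}\{a,b,d} + d.c.(a.X + a.0)) → ··b··> m1
  m1 = (d.(rec X. b.((d.X)\{a,d}\{a,b,d} + d.c.(a.X + a.0))))\{a,d}\{a,b,d} + d.c.(a.(rec X. b.((d.X)\{a,d}\{a,b,d} + d.c.(a.X + a.0))) + a.0) → ··d··> m2
  m2 = c.(a.(rec X. b.((d.X)\{a,d}\{a,b,d} + d.c.(a.X + a.0))) + a.0) → ··c··> m3
  m3 = a.(rec X. b.((d.X)\{a,d}\{a,b,d} + d.c.(a.X + a.0))) + a.0 → ··a··> m0, ··a··> m4
  m4 = 0 → (no moves)
Reachable graph of Q (4 states):
  n0 = rec X. b.((d.X)\{a,d}\{a,b,d} + d.c.a.X) → ··b··> n1
  n1 = (d.(rec X. b.((d.X)\{a,d}\{a,b,d} + d.c.a.X)))\{a,d}\{a,b,d} + d.c.a.(rec X. b.((d.X)\{a,d}\{a,b,d} + d.c.a.X)) → ··d··> n2
  n2 = c.a.(rec X. b.((d.X)\{a,d}\{a,b,d} + d.c.a.X)) → ··c··> n3
  n3 = a.(rec X. b.((d.X)\{a,d}\{a,b,d} + d.c.a.X)) → ··a··> n0
Bisimilarity quotient blocks:
  B0 = {m0}
  B1 = {m1}
  B2 = {m2}
  B3 = {m3}
  B4 = {m4}
  B5 = {n0}
  B6 = {n1}
  B7 = {n2}
  B8 = {n3}
m0 ∈ B0, n0 ∈ B5 → different blocks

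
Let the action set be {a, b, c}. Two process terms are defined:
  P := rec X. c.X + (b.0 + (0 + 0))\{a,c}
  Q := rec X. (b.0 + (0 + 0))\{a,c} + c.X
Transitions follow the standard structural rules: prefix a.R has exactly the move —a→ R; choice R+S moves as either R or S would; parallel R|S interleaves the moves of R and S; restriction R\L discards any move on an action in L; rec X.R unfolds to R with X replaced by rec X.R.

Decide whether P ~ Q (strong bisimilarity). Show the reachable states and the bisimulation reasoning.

LTS(P): 2 reachable states
  u0 = rec X. c.X + (b.0 + (0 + 0))\{a,c} has moves =b=> u1, =c=> u0
  u1 = 0\{a,c} has moves deadlocked
LTS(Q): 2 reachable states
  v0 = rec X. (b.0 + (0 + 0))\{a,c} + c.X has moves =b=> v1, =c=> v0
  v1 = 0\{a,c} has moves deadlocked
Bisimilarity quotient blocks:
  B0 = {u0, v0}
  B1 = {u1, v1}
u0 ∈ B0, v0 ∈ B0 → same block

YES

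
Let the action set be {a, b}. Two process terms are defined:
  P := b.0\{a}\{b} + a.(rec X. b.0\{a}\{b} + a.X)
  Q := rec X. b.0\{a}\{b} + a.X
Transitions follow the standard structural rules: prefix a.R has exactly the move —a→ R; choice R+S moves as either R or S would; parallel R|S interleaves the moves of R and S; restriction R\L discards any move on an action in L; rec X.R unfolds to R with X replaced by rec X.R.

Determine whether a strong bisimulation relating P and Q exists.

LTS(P): 3 reachable states
  m0 = b.0\{a}\{b} + a.(rec X. b.0\{a}\{b} + a.X) :: --a--▸ m1, --b--▸ m2
  m1 = rec X. b.0\{a}\{b} + a.X :: --a--▸ m1, --b--▸ m2
  m2 = 0\{a}\{b} :: ·
LTS(Q): 2 reachable states
  n0 = rec X. b.0\{a}\{b} + a.X :: --a--▸ n0, --b--▸ n1
  n1 = 0\{a}\{b} :: ·
Coarsest stable partition (strong bisimilarity classes):
  B0 = {m0, m1, n0}
  B1 = {m2, n1}
m0 ∈ B0, n0 ∈ B0 → same block

bisimilar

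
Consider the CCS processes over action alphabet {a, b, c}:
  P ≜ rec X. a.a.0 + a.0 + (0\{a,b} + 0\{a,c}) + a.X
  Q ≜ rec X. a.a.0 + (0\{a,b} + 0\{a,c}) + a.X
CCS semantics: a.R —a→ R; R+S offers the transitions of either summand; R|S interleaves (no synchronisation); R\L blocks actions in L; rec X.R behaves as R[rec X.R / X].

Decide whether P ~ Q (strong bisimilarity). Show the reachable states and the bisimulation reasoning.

LTS(P): 3 reachable states
  s0 = rec X. a.a.0 + a.0 + (0\{a,b} + 0\{a,c}) + a.X → —a→ s0, —a→ s1, —a→ s2
  s1 = 0 → stopped
  s2 = a.0 → —a→ s1
LTS(Q): 3 reachable states
  t0 = rec X. a.a.0 + (0\{a,b} + 0\{a,c}) + a.X → —a→ t0, —a→ t1
  t1 = a.0 → —a→ t2
  t2 = 0 → stopped
Bisimilarity quotient blocks:
  B0 = {s0}
  B1 = {s1, t2}
  B2 = {s2, t1}
  B3 = {t0}
s0 ∈ B0, t0 ∈ B3 → different blocks

not bisimilar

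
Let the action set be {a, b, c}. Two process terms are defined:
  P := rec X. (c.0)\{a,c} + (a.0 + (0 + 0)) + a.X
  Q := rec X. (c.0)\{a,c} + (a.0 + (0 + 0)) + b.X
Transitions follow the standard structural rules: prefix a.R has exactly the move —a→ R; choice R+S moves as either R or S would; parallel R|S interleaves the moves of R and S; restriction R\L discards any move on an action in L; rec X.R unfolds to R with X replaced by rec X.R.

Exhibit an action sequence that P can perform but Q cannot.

aa

Reachable graph of P (2 states):
  p0 = rec X. (c.0)\{a,c} + (a.0 + (0 + 0)) + a.X ⊢ —a→ p0, —a→ p1
  p1 = 0 ⊢ ∅
Reachable graph of Q (2 states):
  q0 = rec X. (c.0)\{a,c} + (a.0 + (0 + 0)) + b.X ⊢ —a→ q1, —b→ q0
  q1 = 0 ⊢ ∅
Trace ⟨aa⟩ through P, begin at {p0}:
  after a @ step 1: {p0, p1}
  after a @ step 2: {p0, p1}
  — P admits the full trace.
Trace ⟨aa⟩ through Q, begin at {q0}:
  after a @ step 1: {q1}
  after a @ step 2: ∅ (Q stuck)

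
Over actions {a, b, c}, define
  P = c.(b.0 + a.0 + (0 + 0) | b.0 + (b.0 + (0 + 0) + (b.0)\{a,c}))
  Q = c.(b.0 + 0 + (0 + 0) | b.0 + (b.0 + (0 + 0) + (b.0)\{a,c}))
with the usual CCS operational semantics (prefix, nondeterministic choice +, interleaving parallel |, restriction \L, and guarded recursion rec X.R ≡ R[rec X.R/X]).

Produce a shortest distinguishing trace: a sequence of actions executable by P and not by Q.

LTS(P): 5 reachable states
  p0 = c.(b.0 + a.0 + (0 + 0) | b.0 + (b.0 + (0 + 0) + (b.0)\{a,c})) has moves -c-> p1
  p1 = b.0 + a.0 + (0 + 0) | b.0 + (b.0 + (0 + 0) + (b.0)\{a,c}) has moves -a-> p2, -b-> p2, -b-> p3, -b-> p4
  p2 = 0 has moves stopped
  p3 = (0 + 0) | 0 has moves stopped
  p4 = 0\{a,c} has moves stopped
LTS(Q): 5 reachable states
  q0 = c.(b.0 + 0 + (0 + 0) | b.0 + (b.0 + (0 + 0) + (b.0)\{a,c})) has moves -c-> q1
  q1 = b.0 + 0 + (0 + 0) | b.0 + (b.0 + (0 + 0) + (b.0)\{a,c}) has moves -b-> q2, -b-> q3, -b-> q4
  q2 = (0 + 0) | 0 has moves stopped
  q3 = 0 has moves stopped
  q4 = 0\{a,c} has moves stopped
Trace ⟨ca⟩ through P, begin at {p0}:
  [1] c ⇒ {p1}
  [2] a ⇒ {p2}
  ✓ P
Trace ⟨ca⟩ through Q, begin at {q0}:
  [1] c ⇒ {q1}
  [2] a ⇒ ∅  — Q cannot continue

ca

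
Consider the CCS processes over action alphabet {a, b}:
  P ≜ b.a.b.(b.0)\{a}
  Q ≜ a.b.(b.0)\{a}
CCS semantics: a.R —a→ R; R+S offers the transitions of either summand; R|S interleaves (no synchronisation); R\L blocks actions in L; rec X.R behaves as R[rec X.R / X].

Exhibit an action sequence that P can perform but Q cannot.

b

LTS(P): 5 reachable states
  p0 = b.a.b.(b.0)\{a} :: --b--▸ p1
  p1 = a.b.(b.0)\{a} :: --a--▸ p2
  p2 = b.(b.0)\{a} :: --b--▸ p3
  p3 = (b.0)\{a} :: --b--▸ p4
  p4 = 0\{a} :: (no moves)
LTS(Q): 4 reachable states
  q0 = a.b.(b.0)\{a} :: --a--▸ q1
  q1 = b.(b.0)\{a} :: --b--▸ q2
  q2 = (b.0)\{a} :: --b--▸ q3
  q3 = 0\{a} :: (no moves)
Executing b from P (initial set {p0}):
  step 1 (b): {p1}
  — P admits the full trace.
Executing b from Q (initial set {q0}):
  step 1 (b): ∅  — Q cannot continue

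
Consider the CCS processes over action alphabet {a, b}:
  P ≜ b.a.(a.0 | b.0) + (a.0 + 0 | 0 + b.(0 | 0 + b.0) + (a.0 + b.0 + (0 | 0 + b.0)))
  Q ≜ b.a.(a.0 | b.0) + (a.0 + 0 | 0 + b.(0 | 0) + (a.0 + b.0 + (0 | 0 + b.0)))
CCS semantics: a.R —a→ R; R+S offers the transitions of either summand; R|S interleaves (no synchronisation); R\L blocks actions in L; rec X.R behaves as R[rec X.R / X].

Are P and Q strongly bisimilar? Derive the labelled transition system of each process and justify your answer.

not bisimilar

Reachable graph of P (8 states):
  p0 = b.a.(a.0 | b.0) + (a.0 + 0 | 0 + b.(0 | 0 + b.0) + (a.0 + b.0 + (0 | 0 + b.0))) :: ··a··> p1, ··b··> p1, ··b··> p2, ··b··> p3
  p1 = 0 :: stopped
  p2 = 0 | 0 + b.0 :: ··b··> p1
  p3 = a.(a.0 | b.0) :: ··a··> p4
  p4 = a.0 | b.0 :: ··a··> p5, ··b··> p6
  p5 = 0 | b.0 :: ··b··> p7
  p6 = a.0 | 0 :: ··a··> p7
  p7 = 0 | 0 :: stopped
Reachable graph of Q (7 states):
  q0 = b.a.(a.0 | b.0) + (a.0 + 0 | 0 + b.(0 | 0) + (a.0 + b.0 + (0 | 0 + b.0))) :: ··a··> q1, ··b··> q1, ··b··> q2, ··b··> q3
  q1 = 0 :: stopped
  q2 = 0 | 0 :: stopped
  q3 = a.(a.0 | b.0) :: ··a··> q4
  q4 = a.0 | b.0 :: ··a··> q5, ··b··> q6
  q5 = 0 | b.0 :: ··b··> q2
  q6 = a.0 | 0 :: ··a··> q2
Partition-refinement fixed point:
  B0 = {p0}
  B1 = {p1, p7, q1, q2}
  B2 = {p3, q3}
  B3 = {p4, q4}
  B4 = {p2, p5, q5}
  B5 = {p6, q6}
  B6 = {q0}
p0 ∈ B0, q0 ∈ B6 → different blocks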